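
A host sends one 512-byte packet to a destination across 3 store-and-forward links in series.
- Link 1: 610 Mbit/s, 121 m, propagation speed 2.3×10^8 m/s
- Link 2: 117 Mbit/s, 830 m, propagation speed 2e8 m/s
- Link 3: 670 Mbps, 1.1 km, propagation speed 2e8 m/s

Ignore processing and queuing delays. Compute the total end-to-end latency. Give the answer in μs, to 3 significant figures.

58.0 μs

L = 512 × 8 = 4096 bits.
Transmission delays (L/R per hop): 6.71475, 35.0085, 6.11343 μs; sum = 47.8367 μs.
Propagation delays (d/s per hop): 0.526087, 4.15, 5.5 μs; sum = 10.1761 μs.
End-to-end = 58.0 μs.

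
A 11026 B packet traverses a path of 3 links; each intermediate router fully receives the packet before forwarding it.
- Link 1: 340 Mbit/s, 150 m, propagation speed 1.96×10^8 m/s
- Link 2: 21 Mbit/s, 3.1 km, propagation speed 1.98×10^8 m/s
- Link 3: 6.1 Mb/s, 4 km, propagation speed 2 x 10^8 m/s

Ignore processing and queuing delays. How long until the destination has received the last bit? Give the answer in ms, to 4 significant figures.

L = 11026 × 8 = 88208 bits.
Transmission delays (L/R per hop): 0.259435, 4.20038, 14.4603 ms; sum = 18.9201 ms.
Propagation delays (d/s per hop): 0.000765306, 0.0156566, 0.02 ms; sum = 0.0364219 ms.
End-to-end = 18.96 ms.

18.96 ms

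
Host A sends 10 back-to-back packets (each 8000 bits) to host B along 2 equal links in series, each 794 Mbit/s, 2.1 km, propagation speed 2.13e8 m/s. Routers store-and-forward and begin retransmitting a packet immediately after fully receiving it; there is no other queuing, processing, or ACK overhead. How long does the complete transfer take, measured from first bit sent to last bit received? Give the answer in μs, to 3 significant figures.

Per-hop transmission t_tx = L/R = 8000/794000000 = 10.0756 μs.
Per-hop propagation t_prop = 2100/213000000 = 9.85915 μs.
Pipeline fill: first packet needs 2·t_tx to clear all hops; remaining 9 packets each add one t_tx.
Total = (2+10-1)·t_tx + 2·t_prop = 11·10.0756 + 2·9.85915 = 131 μs.

131 μs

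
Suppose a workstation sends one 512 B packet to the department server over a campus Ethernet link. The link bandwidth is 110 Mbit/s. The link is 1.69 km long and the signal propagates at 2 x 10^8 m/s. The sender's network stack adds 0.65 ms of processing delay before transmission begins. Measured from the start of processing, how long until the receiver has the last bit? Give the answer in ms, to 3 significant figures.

0.696 ms

L = 512 × 8 = 4096 bits.
Transmission delay = L/R = 4096 / 110000000 = 0.0372364 ms.
Propagation delay = d/s = 1690 m / 200000000 m/s = 0.00845 ms.
Plus processing delay 0.65 ms = 0.65 ms.
Total = 0.696 ms.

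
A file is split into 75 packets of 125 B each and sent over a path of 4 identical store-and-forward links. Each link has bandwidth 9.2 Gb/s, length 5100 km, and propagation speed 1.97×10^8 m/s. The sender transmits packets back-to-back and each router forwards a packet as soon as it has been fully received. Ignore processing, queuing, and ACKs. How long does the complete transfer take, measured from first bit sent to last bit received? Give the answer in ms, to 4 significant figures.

Per-hop transmission t_tx = L/R = 1000/9200000000 = 0.000108696 ms.
Per-hop propagation t_prop = 5100000/197000000 = 25.8883 ms.
Pipeline fill: first packet needs 4·t_tx to clear all hops; remaining 74 packets each add one t_tx.
Total = (4+75-1)·t_tx + 4·t_prop = 78·0.000108696 + 4·25.8883 = 103.6 ms.

103.6 ms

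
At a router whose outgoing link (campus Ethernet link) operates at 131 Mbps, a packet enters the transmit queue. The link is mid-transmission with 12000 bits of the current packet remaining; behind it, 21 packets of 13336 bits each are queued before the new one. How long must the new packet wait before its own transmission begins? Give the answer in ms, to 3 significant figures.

2.23 ms

Each queued packet: L/R = 13336/131000000 = 0.101802 ms.
21 queued → 2.13783 ms.
Plus remaining 12000 bits of current packet: 0.0916031 ms.
Queuing delay = 2.23 ms.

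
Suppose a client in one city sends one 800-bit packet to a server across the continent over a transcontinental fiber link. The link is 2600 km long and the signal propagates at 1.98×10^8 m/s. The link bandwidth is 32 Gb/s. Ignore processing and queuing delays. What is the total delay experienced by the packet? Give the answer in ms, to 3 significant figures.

Transmission delay = L/R = 800 / 32000000000 = 2.5e-05 ms.
Propagation delay = d/s = 2600000 m / 198000000 m/s = 13.1313 ms.
Total = 13.1 ms.

13.1 ms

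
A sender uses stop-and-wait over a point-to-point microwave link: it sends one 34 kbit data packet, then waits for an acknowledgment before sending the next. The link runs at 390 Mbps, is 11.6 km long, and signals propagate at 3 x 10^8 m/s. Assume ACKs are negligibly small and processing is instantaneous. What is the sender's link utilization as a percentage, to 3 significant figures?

t_tx = L/R = 34000/390000000 = 8.71795e-05 s.
t_prop = 11600/300000000 = 3.86667e-05 s; RTT = 7.73333e-05 s.
Cycle = t_tx + RTT = 0.000164513 s.
Utilization = t_tx / cycle = 8.71795e-05/0.000164513 = 53.0 %.

53.0 %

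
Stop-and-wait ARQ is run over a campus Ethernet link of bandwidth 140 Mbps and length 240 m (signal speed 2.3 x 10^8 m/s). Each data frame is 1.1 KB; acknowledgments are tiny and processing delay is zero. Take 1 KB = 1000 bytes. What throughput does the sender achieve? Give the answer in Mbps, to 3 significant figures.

t_tx = L/R = 8800/140000000 = 6.28571e-05 s.
t_prop = 240/2.3e+08 = 1.04348e-06 s; RTT = 2.08696e-06 s.
Cycle = t_tx + RTT = 6.49441e-05 s.
Throughput = L / cycle = 8800 / 6.49441e-05 = 136 Mbps.

136 Mbps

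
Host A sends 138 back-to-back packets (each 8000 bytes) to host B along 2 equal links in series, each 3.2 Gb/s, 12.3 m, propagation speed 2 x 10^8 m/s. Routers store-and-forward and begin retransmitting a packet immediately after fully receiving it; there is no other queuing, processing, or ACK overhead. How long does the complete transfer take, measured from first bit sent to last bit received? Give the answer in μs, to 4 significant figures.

2780 μs

Per-hop transmission t_tx = L/R = 64000/3200000000 = 20 μs.
Per-hop propagation t_prop = 12.3/200000000 = 0.0615 μs.
Pipeline fill: first packet needs 2·t_tx to clear all hops; remaining 137 packets each add one t_tx.
Total = (2+138-1)·t_tx + 2·t_prop = 139·20 + 2·0.0615 = 2780 μs.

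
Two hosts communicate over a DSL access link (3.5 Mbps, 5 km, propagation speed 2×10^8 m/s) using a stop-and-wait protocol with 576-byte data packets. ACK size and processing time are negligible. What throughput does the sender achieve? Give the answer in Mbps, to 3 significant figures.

3.37 Mbps

t_tx = L/R = 4608/3500000 = 0.00131657 s.
t_prop = 5000/200000000 = 2.5e-05 s; RTT = 5e-05 s.
Cycle = t_tx + RTT = 0.00136657 s.
Throughput = L / cycle = 4608 / 0.00136657 = 3.37 Mbps.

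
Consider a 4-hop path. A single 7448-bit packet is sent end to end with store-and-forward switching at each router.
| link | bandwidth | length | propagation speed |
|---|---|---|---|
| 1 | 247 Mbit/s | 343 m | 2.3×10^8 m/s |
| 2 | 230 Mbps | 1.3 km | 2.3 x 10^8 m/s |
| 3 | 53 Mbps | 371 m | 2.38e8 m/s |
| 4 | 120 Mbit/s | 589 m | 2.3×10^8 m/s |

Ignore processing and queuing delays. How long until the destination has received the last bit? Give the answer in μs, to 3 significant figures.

276 μs

Transmission delays (L/R per hop): 30.1538, 32.3826, 140.528, 62.0667 μs; sum = 265.131 μs.
Propagation delays (d/s per hop): 1.4913, 5.65217, 1.55882, 2.56087 μs; sum = 11.2632 μs.
End-to-end = 276 μs.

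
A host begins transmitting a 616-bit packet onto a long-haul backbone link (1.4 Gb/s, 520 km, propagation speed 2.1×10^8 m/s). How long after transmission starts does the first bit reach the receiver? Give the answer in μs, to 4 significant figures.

First bit experiences only propagation delay: d/s = 520000/210000000 = 2476 μs.

2476 μs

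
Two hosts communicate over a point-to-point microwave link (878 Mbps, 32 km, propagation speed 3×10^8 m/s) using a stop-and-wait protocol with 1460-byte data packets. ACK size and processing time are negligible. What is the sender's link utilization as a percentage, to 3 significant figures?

5.87 %

t_tx = L/R = 11680/878000000 = 1.3303e-05 s.
t_prop = 32000/300000000 = 0.000106667 s; RTT = 0.000213333 s.
Cycle = t_tx + RTT = 0.000226636 s.
Utilization = t_tx / cycle = 1.3303e-05/0.000226636 = 5.87 %.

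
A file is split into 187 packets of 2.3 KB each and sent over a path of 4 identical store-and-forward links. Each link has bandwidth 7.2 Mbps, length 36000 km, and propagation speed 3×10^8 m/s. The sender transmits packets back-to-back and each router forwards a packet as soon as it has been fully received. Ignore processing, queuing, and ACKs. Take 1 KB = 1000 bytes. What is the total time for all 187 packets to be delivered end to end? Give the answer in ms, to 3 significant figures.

966 ms

Per-hop transmission t_tx = L/R = 18400/7200000 = 2.55556 ms.
Per-hop propagation t_prop = 36000000/300000000 = 120 ms.
Pipeline fill: first packet needs 4·t_tx to clear all hops; remaining 186 packets each add one t_tx.
Total = (4+187-1)·t_tx + 4·t_prop = 190·2.55556 + 4·120 = 966 ms.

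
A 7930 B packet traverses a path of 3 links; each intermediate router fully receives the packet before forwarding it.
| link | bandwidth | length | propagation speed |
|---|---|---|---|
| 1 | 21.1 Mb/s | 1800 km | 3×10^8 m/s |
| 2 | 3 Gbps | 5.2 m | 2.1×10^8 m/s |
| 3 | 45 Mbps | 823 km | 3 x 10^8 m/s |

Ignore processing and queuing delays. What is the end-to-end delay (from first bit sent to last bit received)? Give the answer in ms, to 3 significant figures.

13.2 ms

L = 7930 × 8 = 63440 bits.
Transmission delays (L/R per hop): 3.00664, 0.0211467, 1.40978 ms; sum = 4.43756 ms.
Propagation delays (d/s per hop): 6, 2.47619e-05, 2.74333 ms; sum = 8.74336 ms.
End-to-end = 13.2 ms.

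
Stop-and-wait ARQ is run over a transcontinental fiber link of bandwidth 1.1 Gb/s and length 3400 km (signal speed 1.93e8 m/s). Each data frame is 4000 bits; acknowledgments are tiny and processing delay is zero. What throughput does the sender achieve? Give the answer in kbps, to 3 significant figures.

t_tx = L/R = 4000/1100000000 = 3.63636e-06 s.
t_prop = 3400000/193000000 = 0.0176166 s; RTT = 0.0352332 s.
Cycle = t_tx + RTT = 0.0352368 s.
Throughput = L / cycle = 4000 / 0.0352368 = 114 kbps.

114 kbps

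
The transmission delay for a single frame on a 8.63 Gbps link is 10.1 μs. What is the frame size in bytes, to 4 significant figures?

10900 bytes

L = R × t_tx = 8630000000 b/s × 1.01e-05 s = 87163 bits.
In bytes: 87163 / 8 = 10900 bytes.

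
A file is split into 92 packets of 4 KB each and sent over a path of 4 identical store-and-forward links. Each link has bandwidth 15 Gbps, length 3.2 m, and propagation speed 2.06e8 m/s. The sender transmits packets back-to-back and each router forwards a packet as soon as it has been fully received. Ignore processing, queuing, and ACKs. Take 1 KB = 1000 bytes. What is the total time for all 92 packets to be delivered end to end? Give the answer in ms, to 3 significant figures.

Per-hop transmission t_tx = L/R = 32000/15000000000 = 0.00213333 ms.
Per-hop propagation t_prop = 3.2/206000000 = 1.5534e-05 ms.
Pipeline fill: first packet needs 4·t_tx to clear all hops; remaining 91 packets each add one t_tx.
Total = (4+92-1)·t_tx + 4·t_prop = 95·0.00213333 + 4·1.5534e-05 = 0.203 ms.

0.203 ms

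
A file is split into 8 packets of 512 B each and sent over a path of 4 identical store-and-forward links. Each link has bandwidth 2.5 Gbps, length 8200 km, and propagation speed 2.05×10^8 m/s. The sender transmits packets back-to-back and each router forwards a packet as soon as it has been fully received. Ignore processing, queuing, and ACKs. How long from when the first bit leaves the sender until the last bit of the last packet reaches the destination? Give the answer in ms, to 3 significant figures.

160 ms

Per-hop transmission t_tx = L/R = 4096/2500000000 = 0.0016384 ms.
Per-hop propagation t_prop = 8200000/2.05e+08 = 40 ms.
Pipeline fill: first packet needs 4·t_tx to clear all hops; remaining 7 packets each add one t_tx.
Total = (4+8-1)·t_tx + 4·t_prop = 11·0.0016384 + 4·40 = 160 ms.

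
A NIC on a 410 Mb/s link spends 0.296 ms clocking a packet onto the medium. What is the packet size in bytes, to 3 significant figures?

15200 bytes

L = R × t_tx = 410000000 b/s × 0.000296 s = 121360 bits.
In bytes: 121360 / 8 = 15200 bytes.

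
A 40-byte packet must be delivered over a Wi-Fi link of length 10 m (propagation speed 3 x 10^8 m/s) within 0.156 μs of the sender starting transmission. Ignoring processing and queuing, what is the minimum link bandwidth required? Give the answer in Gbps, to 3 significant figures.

L = 320 bits.
Propagation delay = 10 / 300000000 = 0.0333333 μs.
Transmission budget = 0.156 − 0.0333333 = 0.122667 μs.
R ≥ L / t_tx = 320 bits / 1.22667e-07 s = 2.61 Gbps.

2.61 Gbps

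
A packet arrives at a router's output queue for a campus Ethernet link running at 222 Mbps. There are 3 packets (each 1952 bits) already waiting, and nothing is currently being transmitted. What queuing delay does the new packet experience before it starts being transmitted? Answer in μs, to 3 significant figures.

Each queued packet: L/R = 1952/222000000 = 8.79279 μs.
3 queued → 26.3784 μs.
Queuing delay = 26.4 μs.

26.4 μs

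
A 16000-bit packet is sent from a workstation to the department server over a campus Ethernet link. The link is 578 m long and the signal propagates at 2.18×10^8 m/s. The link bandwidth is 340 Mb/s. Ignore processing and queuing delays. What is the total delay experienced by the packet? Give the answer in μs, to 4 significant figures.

49.71 μs

Transmission delay = L/R = 16000 / 340000000 = 47.0588 μs.
Propagation delay = d/s = 578 m / 2.18e+08 m/s = 2.65138 μs.
Total = 49.71 μs.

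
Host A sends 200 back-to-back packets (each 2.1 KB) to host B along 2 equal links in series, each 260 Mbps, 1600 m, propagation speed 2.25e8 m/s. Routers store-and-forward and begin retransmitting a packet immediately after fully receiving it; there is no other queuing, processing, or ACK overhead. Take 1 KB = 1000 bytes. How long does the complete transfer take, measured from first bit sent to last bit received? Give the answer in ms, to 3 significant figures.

Per-hop transmission t_tx = L/R = 16800/260000000 = 0.0646154 ms.
Per-hop propagation t_prop = 1600/225000000 = 0.00711111 ms.
Pipeline fill: first packet needs 2·t_tx to clear all hops; remaining 199 packets each add one t_tx.
Total = (2+200-1)·t_tx + 2·t_prop = 201·0.0646154 + 2·0.00711111 = 13.0 ms.

13.0 ms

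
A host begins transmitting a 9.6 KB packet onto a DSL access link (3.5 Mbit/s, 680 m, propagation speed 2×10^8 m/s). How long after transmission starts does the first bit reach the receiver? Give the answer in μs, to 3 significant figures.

First bit experiences only propagation delay: d/s = 680/200000000 = 3.40 μs.

3.40 μs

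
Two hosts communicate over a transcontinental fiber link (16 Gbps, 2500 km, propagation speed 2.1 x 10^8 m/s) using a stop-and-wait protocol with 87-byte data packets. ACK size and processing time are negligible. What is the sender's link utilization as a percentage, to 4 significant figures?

t_tx = L/R = 696/16000000000 = 4.35e-08 s.
t_prop = 2500000/210000000 = 0.0119048 s; RTT = 0.0238095 s.
Cycle = t_tx + RTT = 0.0238096 s.
Utilization = t_tx / cycle = 4.35e-08/0.0238096 = 0.0001827 %.

0.0001827 %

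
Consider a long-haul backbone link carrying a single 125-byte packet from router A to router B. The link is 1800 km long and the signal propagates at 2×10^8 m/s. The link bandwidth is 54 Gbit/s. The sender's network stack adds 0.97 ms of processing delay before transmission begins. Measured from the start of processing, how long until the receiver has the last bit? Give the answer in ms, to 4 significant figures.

L = 125 × 8 = 1000 bits.
Transmission delay = L/R = 1000 / 54000000000 = 1.85185e-05 ms.
Propagation delay = d/s = 1800000 m / 200000000 m/s = 9 ms.
Plus processing delay 0.97 ms = 0.97 ms.
Total = 9.970 ms.

9.970 ms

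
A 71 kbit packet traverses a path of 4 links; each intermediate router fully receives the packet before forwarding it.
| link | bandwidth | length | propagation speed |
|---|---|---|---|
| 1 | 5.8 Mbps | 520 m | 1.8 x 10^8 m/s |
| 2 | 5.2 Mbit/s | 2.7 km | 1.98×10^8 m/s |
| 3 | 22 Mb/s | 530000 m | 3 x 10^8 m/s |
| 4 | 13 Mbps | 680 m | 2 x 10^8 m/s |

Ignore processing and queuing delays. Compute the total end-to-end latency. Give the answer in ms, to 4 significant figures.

L = 71000 bits.
Transmission delays (L/R per hop): 12.2414, 13.6538, 3.22727, 5.46154 ms; sum = 34.584 ms.
Propagation delays (d/s per hop): 0.00288889, 0.0136364, 1.76667, 0.0034 ms; sum = 1.78659 ms.
End-to-end = 36.37 ms.

36.37 ms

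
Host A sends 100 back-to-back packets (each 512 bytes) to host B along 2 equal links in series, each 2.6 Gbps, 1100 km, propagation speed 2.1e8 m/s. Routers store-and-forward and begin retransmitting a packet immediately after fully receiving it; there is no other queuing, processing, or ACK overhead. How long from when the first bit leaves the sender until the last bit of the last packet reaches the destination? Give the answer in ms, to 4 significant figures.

10.64 ms

Per-hop transmission t_tx = L/R = 4096/2600000000 = 0.00157538 ms.
Per-hop propagation t_prop = 1100000/210000000 = 5.2381 ms.
Pipeline fill: first packet needs 2·t_tx to clear all hops; remaining 99 packets each add one t_tx.
Total = (2+100-1)·t_tx + 2·t_prop = 101·0.00157538 + 2·5.2381 = 10.64 ms.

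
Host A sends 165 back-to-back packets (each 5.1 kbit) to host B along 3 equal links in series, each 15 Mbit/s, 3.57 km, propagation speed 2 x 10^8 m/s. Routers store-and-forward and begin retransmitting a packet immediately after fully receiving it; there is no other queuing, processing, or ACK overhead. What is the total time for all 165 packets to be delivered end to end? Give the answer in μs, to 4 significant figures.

Per-hop transmission t_tx = L/R = 5100/15000000 = 340 μs.
Per-hop propagation t_prop = 3570/200000000 = 17.85 μs.
Pipeline fill: first packet needs 3·t_tx to clear all hops; remaining 164 packets each add one t_tx.
Total = (3+165-1)·t_tx + 3·t_prop = 167·340 + 3·17.85 = 56830 μs.

56830 μs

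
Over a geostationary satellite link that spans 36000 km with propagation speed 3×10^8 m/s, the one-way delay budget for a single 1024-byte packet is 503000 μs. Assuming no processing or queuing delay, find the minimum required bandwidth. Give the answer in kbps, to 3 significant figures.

L = 8192 bits.
Propagation delay = 36000000 / 300000000 = 120000 μs.
Transmission budget = 503000 − 120000 = 383000 μs.
R ≥ L / t_tx = 8192 bits / 0.383 s = 21.4 kbps.

21.4 kbps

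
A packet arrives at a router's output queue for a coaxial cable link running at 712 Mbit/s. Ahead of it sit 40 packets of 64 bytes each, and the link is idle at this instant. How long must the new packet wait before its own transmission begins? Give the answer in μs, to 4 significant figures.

Each queued packet: L/R = 512/712000000 = 0.719101 μs.
40 queued → 28.764 μs.
Queuing delay = 28.76 μs.

28.76 μs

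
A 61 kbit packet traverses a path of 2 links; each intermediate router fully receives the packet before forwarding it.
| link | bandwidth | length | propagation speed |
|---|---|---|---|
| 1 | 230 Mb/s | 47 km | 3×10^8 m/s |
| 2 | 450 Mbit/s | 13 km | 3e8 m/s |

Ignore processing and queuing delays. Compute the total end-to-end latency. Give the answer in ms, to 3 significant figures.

L = 61000 bits.
Transmission delays (L/R per hop): 0.265217, 0.135556 ms; sum = 0.400773 ms.
Propagation delays (d/s per hop): 0.156667, 0.0433333 ms; sum = 0.2 ms.
End-to-end = 0.601 ms.

0.601 ms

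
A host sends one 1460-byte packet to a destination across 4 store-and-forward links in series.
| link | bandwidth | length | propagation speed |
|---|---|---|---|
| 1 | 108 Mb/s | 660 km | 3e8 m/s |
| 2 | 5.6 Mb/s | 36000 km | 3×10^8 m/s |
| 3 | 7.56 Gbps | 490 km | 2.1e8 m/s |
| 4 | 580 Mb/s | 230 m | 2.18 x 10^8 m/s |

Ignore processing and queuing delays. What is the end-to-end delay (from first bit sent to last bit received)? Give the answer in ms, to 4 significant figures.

126.7 ms

L = 1460 × 8 = 11680 bits.
Transmission delays (L/R per hop): 0.108148, 2.08571, 0.00154497, 0.0201379 ms; sum = 2.21555 ms.
Propagation delays (d/s per hop): 2.2, 120, 2.33333, 0.00105505 ms; sum = 124.534 ms.
End-to-end = 126.7 ms.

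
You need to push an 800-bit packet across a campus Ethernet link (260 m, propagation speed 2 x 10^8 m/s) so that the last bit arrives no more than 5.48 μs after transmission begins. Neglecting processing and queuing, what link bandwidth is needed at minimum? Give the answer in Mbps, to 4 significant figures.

191.4 Mbps

Propagation delay = 260 / 200000000 = 1.3 μs.
Transmission budget = 5.48 − 1.3 = 4.18 μs.
R ≥ L / t_tx = 800 bits / 4.18e-06 s = 191.4 Mbps.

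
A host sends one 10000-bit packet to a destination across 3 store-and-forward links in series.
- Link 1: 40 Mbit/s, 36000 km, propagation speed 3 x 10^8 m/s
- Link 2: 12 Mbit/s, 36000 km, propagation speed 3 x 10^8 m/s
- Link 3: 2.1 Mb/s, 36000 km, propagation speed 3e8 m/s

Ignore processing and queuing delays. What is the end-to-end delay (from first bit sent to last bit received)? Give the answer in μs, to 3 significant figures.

Transmission delays (L/R per hop): 250, 833.333, 4761.9 μs; sum = 5845.24 μs.
Propagation delays (d/s per hop): 120000, 120000, 120000 μs; sum = 360000 μs.
End-to-end = 366000 μs.

366000 μs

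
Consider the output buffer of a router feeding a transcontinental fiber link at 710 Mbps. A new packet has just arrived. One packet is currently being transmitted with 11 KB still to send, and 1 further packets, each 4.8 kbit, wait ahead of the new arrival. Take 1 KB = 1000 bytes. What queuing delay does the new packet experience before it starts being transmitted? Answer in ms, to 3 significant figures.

Each queued packet: L/R = 4800/710000000 = 0.00676056 ms.
1 queued → 0.00676056 ms.
Plus remaining 88000 bits of current packet: 0.123944 ms.
Queuing delay = 0.131 ms.

0.131 ms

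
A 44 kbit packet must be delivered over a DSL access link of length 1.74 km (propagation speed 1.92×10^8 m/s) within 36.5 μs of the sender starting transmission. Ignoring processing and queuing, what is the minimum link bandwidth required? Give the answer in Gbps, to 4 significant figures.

1.604 Gbps

Propagation delay = 1740 / 192000000 = 9.0625 μs.
Transmission budget = 36.5 − 9.0625 = 27.4375 μs.
R ≥ L / t_tx = 44000 bits / 2.74375e-05 s = 1.604 Gbps.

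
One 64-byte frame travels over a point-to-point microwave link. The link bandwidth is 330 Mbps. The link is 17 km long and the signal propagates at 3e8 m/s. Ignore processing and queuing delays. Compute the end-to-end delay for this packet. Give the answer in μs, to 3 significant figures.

L = 64 × 8 = 512 bits.
Transmission delay = L/R = 512 / 330000000 = 1.55152 μs.
Propagation delay = d/s = 17000 m / 300000000 m/s = 56.6667 μs.
Total = 58.2 μs.

58.2 μs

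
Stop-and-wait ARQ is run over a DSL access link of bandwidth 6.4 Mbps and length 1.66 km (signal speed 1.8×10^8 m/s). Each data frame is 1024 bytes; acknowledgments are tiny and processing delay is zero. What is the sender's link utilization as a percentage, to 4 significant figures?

t_tx = L/R = 8192/6400000 = 0.00128 s.
t_prop = 1660/180000000 = 9.22222e-06 s; RTT = 1.84444e-05 s.
Cycle = t_tx + RTT = 0.00129844 s.
Utilization = t_tx / cycle = 0.00128/0.00129844 = 98.58 %.

98.58 %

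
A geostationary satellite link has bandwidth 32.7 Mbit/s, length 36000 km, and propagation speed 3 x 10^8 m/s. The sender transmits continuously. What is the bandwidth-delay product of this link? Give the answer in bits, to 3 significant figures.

3920000 bits

Propagation delay = 36000000 / 300000000 = 0.12 s.
BDP = R × t_prop = 3.27e+07 × 0.12 = 3924000 bits.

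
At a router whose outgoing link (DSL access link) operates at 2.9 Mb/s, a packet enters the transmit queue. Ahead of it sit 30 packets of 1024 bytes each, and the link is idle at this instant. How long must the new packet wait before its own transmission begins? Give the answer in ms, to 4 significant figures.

84.74 ms

Each queued packet: L/R = 8192/2900000 = 2.82483 ms.
30 queued → 84.7448 ms.
Queuing delay = 84.74 ms.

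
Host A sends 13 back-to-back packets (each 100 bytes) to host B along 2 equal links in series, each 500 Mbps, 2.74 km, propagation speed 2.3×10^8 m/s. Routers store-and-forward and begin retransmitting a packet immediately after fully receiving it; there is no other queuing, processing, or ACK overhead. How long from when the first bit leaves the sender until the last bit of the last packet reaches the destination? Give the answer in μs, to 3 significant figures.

Per-hop transmission t_tx = L/R = 800/500000000 = 1.6 μs.
Per-hop propagation t_prop = 2740/2.3e+08 = 11.913 μs.
Pipeline fill: first packet needs 2·t_tx to clear all hops; remaining 12 packets each add one t_tx.
Total = (2+13-1)·t_tx + 2·t_prop = 14·1.6 + 2·11.913 = 46.2 μs.

46.2 μs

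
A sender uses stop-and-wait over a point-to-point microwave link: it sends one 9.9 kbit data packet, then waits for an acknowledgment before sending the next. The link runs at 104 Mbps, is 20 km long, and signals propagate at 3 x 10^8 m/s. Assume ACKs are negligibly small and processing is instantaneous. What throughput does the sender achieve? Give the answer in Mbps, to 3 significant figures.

43.3 Mbps

t_tx = L/R = 9900/104000000 = 9.51923e-05 s.
t_prop = 20000/300000000 = 6.66667e-05 s; RTT = 0.000133333 s.
Cycle = t_tx + RTT = 0.000228526 s.
Throughput = L / cycle = 9900 / 0.000228526 = 43.3 Mbps.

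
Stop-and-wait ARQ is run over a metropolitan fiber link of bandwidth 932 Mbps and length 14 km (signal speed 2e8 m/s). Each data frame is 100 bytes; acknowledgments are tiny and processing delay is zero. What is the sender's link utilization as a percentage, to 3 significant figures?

0.609 %

t_tx = L/R = 800/932000000 = 8.58369e-07 s.
t_prop = 14000/200000000 = 7e-05 s; RTT = 0.00014 s.
Cycle = t_tx + RTT = 0.000140858 s.
Utilization = t_tx / cycle = 8.58369e-07/0.000140858 = 0.609 %.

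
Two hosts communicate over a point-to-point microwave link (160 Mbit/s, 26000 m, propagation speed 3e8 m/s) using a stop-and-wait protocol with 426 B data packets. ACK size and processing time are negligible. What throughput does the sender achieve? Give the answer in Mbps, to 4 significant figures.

17.51 Mbps

t_tx = L/R = 3408/160000000 = 2.13e-05 s.
t_prop = 26000/300000000 = 8.66667e-05 s; RTT = 0.000173333 s.
Cycle = t_tx + RTT = 0.000194633 s.
Throughput = L / cycle = 3408 / 0.000194633 = 17.51 Mbps.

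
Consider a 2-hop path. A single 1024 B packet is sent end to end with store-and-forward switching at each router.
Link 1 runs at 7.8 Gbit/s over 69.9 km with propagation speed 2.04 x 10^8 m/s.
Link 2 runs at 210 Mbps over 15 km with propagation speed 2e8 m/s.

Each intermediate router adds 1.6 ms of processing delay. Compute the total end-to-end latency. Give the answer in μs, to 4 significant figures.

2058 μs

L = 1024 × 8 = 8192 bits.
Transmission delays (L/R per hop): 1.05026, 39.0095 μs; sum = 40.0598 μs.
Propagation delays (d/s per hop): 342.647, 75 μs; sum = 417.647 μs.
Processing at 1 router(s): 1 × 1.6 ms = 1600 μs.
End-to-end = 2058 μs.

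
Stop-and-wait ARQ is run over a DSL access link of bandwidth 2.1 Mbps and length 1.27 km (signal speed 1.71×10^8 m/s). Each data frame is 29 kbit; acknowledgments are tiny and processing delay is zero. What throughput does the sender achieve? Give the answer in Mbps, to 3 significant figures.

t_tx = L/R = 29000/2100000 = 0.0138095 s.
t_prop = 1270/171000000 = 7.4269e-06 s; RTT = 1.48538e-05 s.
Cycle = t_tx + RTT = 0.0138244 s.
Throughput = L / cycle = 29000 / 0.0138244 = 2.10 Mbps.

2.10 Mbps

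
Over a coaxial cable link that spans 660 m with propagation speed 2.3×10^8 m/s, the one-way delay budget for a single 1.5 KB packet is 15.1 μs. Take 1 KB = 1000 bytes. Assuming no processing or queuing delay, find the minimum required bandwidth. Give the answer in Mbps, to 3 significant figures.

L = 12000 bits.
Propagation delay = 660 / 2.3e+08 = 2.86957 μs.
Transmission budget = 15.1 − 2.86957 = 12.2304 μs.
R ≥ L / t_tx = 12000 bits / 1.22304e-05 s = 981 Mbps.

981 Mbps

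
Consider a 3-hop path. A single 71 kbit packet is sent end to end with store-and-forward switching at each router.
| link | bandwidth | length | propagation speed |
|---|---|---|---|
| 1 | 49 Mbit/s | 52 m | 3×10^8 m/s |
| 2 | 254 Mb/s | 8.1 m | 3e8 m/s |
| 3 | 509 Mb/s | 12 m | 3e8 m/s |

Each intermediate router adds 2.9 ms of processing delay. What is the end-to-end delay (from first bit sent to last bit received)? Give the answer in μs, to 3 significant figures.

7670 μs

L = 71000 bits.
Transmission delays (L/R per hop): 1448.98, 279.528, 139.489 μs; sum = 1868 μs.
Propagation delays (d/s per hop): 0.173333, 0.027, 0.04 μs; sum = 0.240333 μs.
Processing at 2 router(s): 2 × 2.9 ms = 5800 μs.
End-to-end = 7670 μs.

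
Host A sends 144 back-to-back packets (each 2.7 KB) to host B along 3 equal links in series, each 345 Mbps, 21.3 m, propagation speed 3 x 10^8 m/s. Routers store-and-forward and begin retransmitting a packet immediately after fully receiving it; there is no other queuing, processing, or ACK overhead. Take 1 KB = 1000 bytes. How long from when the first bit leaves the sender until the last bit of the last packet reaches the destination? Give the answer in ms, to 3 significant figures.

9.14 ms

Per-hop transmission t_tx = L/R = 21600/345000000 = 0.0626087 ms.
Per-hop propagation t_prop = 21.3/300000000 = 7.1e-05 ms.
Pipeline fill: first packet needs 3·t_tx to clear all hops; remaining 143 packets each add one t_tx.
Total = (3+144-1)·t_tx + 3·t_prop = 146·0.0626087 + 3·7.1e-05 = 9.14 ms.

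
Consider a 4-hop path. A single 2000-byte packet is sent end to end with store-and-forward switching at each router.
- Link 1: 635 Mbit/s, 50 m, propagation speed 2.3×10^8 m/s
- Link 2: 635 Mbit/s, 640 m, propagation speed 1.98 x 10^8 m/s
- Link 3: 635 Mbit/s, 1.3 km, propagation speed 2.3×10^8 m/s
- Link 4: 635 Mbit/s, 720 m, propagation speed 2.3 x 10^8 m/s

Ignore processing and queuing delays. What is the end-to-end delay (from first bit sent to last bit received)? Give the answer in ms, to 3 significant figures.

0.113 ms

L = 2000 × 8 = 16000 bits.
Transmission delay per hop = L/R = 16000/635000000 = 0.0251969 ms; 4 hops → 0.100787 ms.
Propagation delays (d/s per hop): 0.000217391, 0.00323232, 0.00565217, 0.00313043 ms; sum = 0.0122323 ms.
End-to-end = 0.113 ms.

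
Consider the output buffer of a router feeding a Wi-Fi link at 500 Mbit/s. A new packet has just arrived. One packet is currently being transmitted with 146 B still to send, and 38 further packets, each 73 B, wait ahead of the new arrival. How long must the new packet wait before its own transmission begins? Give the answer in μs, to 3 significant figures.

Each queued packet: L/R = 584/500000000 = 1.168 μs.
38 queued → 44.384 μs.
Plus remaining 1168 bits of current packet: 2.336 μs.
Queuing delay = 46.7 μs.

46.7 μs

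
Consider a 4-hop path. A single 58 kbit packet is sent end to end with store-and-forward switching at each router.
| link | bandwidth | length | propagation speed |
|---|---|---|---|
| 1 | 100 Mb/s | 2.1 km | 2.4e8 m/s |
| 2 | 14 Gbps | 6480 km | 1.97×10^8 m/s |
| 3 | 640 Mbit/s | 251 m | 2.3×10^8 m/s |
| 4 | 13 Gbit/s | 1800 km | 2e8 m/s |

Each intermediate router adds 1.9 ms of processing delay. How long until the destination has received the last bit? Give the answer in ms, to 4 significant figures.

48.28 ms

L = 58000 bits.
Transmission delays (L/R per hop): 0.58, 0.00414286, 0.090625, 0.00446154 ms; sum = 0.679229 ms.
Propagation delays (d/s per hop): 0.00875, 32.8934, 0.0010913, 9 ms; sum = 41.9032 ms.
Processing at 3 router(s): 3 × 1.9 ms = 5.7 ms.
End-to-end = 48.28 ms.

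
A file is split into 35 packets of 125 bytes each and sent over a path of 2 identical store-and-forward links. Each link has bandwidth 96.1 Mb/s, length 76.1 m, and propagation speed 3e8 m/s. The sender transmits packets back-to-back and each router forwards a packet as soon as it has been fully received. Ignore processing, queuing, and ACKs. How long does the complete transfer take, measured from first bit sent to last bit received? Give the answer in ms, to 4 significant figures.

Per-hop transmission t_tx = L/R = 1000/96100000 = 0.0104058 ms.
Per-hop propagation t_prop = 76.1/300000000 = 0.000253667 ms.
Pipeline fill: first packet needs 2·t_tx to clear all hops; remaining 34 packets each add one t_tx.
Total = (2+35-1)·t_tx + 2·t_prop = 36·0.0104058 + 2·0.000253667 = 0.3751 ms.

0.3751 ms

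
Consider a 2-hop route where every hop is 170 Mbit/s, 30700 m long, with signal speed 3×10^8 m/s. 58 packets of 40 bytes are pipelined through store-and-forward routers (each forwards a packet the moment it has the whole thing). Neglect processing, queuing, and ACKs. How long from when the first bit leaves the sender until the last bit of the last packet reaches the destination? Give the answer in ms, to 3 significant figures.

Per-hop transmission t_tx = L/R = 320/170000000 = 0.00188235 ms.
Per-hop propagation t_prop = 30700/300000000 = 0.102333 ms.
Pipeline fill: first packet needs 2·t_tx to clear all hops; remaining 57 packets each add one t_tx.
Total = (2+58-1)·t_tx + 2·t_prop = 59·0.00188235 + 2·0.102333 = 0.316 ms.

0.316 ms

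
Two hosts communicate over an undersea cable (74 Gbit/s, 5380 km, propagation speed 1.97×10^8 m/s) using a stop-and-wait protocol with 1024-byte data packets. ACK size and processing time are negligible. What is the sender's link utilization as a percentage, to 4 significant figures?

t_tx = L/R = 8192/74000000000 = 1.10703e-07 s.
t_prop = 5380000/197000000 = 0.0273096 s; RTT = 0.0546193 s.
Cycle = t_tx + RTT = 0.0546194 s.
Utilization = t_tx / cycle = 1.10703e-07/0.0546194 = 0.0002027 %.

0.0002027 %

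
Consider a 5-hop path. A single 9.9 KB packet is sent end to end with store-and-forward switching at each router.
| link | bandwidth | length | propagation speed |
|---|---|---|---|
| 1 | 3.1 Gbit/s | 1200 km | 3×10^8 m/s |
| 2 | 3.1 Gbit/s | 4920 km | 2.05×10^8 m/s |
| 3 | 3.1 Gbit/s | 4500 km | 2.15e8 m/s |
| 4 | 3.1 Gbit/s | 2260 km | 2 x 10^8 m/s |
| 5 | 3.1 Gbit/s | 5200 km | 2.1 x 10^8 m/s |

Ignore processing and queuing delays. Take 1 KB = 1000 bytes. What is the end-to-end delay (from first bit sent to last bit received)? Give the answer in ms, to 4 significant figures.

85.12 ms

L = 79200 bits.
Transmission delay per hop = L/R = 79200/3100000000 = 0.0255484 ms; 5 hops → 0.127742 ms.
Propagation delays (d/s per hop): 4, 24, 20.9302, 11.3, 24.7619 ms; sum = 84.9921 ms.
End-to-end = 85.12 ms.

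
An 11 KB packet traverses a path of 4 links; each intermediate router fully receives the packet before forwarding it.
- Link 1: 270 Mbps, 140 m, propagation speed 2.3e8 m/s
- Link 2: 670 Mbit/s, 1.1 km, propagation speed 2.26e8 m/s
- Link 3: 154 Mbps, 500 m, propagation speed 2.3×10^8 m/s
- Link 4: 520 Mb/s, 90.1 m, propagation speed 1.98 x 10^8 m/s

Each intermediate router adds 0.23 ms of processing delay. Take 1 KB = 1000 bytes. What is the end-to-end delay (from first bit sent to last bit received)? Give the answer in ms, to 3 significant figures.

1.90 ms

L = 88000 bits.
Transmission delays (L/R per hop): 0.325926, 0.131343, 0.571429, 0.169231 ms; sum = 1.19793 ms.
Propagation delays (d/s per hop): 0.000608696, 0.00486726, 0.00217391, 0.000455051 ms; sum = 0.00810492 ms.
Processing at 3 router(s): 3 × 0.23 ms = 0.69 ms.
End-to-end = 1.90 ms.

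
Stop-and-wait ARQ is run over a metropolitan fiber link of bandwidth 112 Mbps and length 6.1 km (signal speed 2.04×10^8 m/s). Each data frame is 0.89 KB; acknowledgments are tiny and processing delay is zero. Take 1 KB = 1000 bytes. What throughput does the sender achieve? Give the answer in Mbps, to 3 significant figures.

t_tx = L/R = 7120/112000000 = 6.35714e-05 s.
t_prop = 6100/204000000 = 2.9902e-05 s; RTT = 5.98039e-05 s.
Cycle = t_tx + RTT = 0.000123375 s.
Throughput = L / cycle = 7120 / 0.000123375 = 57.7 Mbps.

57.7 Mbps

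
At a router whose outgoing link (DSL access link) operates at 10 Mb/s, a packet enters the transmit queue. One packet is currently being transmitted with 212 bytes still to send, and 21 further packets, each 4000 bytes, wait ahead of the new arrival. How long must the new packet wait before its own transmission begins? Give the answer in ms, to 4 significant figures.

67.37 ms

Each queued packet: L/R = 32000/10000000 = 3.2 ms.
21 queued → 67.2 ms.
Plus remaining 1696 bits of current packet: 0.1696 ms.
Queuing delay = 67.37 ms.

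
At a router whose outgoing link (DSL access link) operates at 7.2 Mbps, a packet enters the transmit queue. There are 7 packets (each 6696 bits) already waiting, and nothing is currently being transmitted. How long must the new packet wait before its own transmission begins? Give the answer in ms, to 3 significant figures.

6.51 ms

Each queued packet: L/R = 6696/7200000 = 0.93 ms.
7 queued → 6.51 ms.
Queuing delay = 6.51 ms.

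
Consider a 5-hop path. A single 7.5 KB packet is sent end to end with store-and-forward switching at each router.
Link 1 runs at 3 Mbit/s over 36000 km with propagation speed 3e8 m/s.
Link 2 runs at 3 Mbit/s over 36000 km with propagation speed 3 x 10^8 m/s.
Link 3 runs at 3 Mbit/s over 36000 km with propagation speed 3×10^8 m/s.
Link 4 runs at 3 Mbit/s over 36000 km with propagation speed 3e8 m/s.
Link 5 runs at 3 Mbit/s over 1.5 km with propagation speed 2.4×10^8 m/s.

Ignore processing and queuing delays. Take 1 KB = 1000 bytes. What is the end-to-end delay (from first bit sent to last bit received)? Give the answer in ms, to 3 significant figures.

580 ms

L = 60000 bits.
Transmission delay per hop = L/R = 60000/3000000 = 20 ms; 5 hops → 100 ms.
Propagation delays (d/s per hop): 120, 120, 120, 120, 0.00625 ms; sum = 480.006 ms.
End-to-end = 580 ms.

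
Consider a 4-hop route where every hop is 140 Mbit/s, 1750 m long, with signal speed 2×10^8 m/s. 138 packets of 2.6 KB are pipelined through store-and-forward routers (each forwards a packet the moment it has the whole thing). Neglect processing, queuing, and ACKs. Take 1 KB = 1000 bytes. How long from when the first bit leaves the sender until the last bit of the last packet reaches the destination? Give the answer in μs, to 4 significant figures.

Per-hop transmission t_tx = L/R = 20800/140000000 = 148.571 μs.
Per-hop propagation t_prop = 1750/200000000 = 8.75 μs.
Pipeline fill: first packet needs 4·t_tx to clear all hops; remaining 137 packets each add one t_tx.
Total = (4+138-1)·t_tx + 4·t_prop = 141·148.571 + 4·8.75 = 20980 μs.

20980 μs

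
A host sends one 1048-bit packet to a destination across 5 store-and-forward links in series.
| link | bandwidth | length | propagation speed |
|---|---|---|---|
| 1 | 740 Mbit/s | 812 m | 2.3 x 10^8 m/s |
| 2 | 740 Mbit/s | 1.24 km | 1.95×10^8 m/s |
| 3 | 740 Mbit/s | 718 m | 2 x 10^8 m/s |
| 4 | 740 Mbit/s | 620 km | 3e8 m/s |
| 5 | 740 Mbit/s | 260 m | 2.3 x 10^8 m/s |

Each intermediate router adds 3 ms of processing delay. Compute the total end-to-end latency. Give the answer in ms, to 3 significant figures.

14.1 ms

Transmission delay per hop = L/R = 1048/740000000 = 0.00141622 ms; 5 hops → 0.00708108 ms.
Propagation delays (d/s per hop): 0.00353043, 0.00635897, 0.00359, 2.06667, 0.00113043 ms; sum = 2.08128 ms.
Processing at 4 router(s): 4 × 3 ms = 12 ms.
End-to-end = 14.1 ms.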